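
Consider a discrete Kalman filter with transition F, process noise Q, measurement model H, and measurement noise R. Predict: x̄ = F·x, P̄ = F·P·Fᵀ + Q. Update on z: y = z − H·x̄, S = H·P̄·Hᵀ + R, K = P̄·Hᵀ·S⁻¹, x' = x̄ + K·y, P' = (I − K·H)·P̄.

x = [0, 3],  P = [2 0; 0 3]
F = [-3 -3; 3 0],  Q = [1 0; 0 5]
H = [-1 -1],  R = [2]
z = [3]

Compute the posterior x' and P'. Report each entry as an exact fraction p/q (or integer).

x̄ = F·x = [-9, 0]
P̄ = F·P·Fᵀ + Q = [46 -18; -18 23]
y = z − H·x̄ = [-6]
S = H·P̄·Hᵀ + R = [35]
K = P̄·Hᵀ·S⁻¹ = [-4/5; -1/7]
x' = x̄ + K·y = [-21/5, 6/7]
P' = (I − K·H)·P̄ = [118/5 -22; -22 156/7]

x' = [-21/5, 6/7]
P' = [118/5 -22; -22 156/7]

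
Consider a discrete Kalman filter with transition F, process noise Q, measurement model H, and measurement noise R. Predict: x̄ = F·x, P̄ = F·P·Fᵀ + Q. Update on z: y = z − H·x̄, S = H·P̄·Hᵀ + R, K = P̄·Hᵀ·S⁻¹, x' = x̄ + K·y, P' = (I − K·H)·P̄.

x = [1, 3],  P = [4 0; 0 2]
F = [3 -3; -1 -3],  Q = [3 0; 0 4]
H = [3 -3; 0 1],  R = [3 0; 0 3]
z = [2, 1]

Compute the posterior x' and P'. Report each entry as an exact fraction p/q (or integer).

x' = [879/2503, -728/2503]
P' = [14631/5006 6516/2503; 6516/2503 6546/2503]

x̄ = F·x = [-6, -10]
P̄ = F·P·Fᵀ + Q = [57 6; 6 26]
y = z − H·x̄ = [-10, 11]
S = H·P̄·Hᵀ + R = [642 -60; -60 29]
K = P̄·Hᵀ·S⁻¹ = [1599/5006 2172/2503; -30/2503 2182/2503]
x' = x̄ + K·y = [879/2503, -728/2503]
P' = (I − K·H)·P̄ = [14631/5006 6516/2503; 6516/2503 6546/2503]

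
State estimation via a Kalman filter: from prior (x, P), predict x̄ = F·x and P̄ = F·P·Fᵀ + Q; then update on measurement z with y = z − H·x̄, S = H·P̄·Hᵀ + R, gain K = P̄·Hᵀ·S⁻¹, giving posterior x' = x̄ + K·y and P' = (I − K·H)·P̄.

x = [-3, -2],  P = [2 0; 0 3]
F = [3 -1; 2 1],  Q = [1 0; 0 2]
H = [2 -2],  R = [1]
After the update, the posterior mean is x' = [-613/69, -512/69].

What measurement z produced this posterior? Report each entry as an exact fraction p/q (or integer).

x̄ = F·x = [-7, -8]
P̄ = F·P·Fᵀ + Q = [22 9; 9 13]
S = H·P̄·Hᵀ + R = [69]
K = P̄·Hᵀ·S⁻¹ = [26/69; -8/69]
x' − x̄ = [-130/69, 40/69] = K·y
y = (KᵀK)⁻¹·Kᵀ·(x' − x̄) = [-5]
z = y + H·x̄ = [-5] + [2] = [-3]

z = [-3]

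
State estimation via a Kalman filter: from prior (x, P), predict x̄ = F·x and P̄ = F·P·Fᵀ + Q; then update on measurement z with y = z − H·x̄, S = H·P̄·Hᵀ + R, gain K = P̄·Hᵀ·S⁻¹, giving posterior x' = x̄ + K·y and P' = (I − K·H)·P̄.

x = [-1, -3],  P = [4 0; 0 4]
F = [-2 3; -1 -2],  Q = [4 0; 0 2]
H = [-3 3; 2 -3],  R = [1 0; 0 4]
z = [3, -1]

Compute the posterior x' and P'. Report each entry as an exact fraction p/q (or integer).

x' = [-5239/6681, 1073/6681]
P' = [22072/6681 20464/6681; 20464/6681 19564/6681]

x̄ = F·x = [-7, 7]
P̄ = F·P·Fᵀ + Q = [56 -16; -16 22]
y = z − H·x̄ = [-39, 34]
S = H·P̄·Hᵀ + R = [991 -774; -774 618]
K = P̄·Hᵀ·S⁻¹ = [-1608/2227 -4312/6681; -900/2227 -4441/6681]
x' = x̄ + K·y = [-5239/6681, 1073/6681]
P' = (I − K·H)·P̄ = [22072/6681 20464/6681; 20464/6681 19564/6681]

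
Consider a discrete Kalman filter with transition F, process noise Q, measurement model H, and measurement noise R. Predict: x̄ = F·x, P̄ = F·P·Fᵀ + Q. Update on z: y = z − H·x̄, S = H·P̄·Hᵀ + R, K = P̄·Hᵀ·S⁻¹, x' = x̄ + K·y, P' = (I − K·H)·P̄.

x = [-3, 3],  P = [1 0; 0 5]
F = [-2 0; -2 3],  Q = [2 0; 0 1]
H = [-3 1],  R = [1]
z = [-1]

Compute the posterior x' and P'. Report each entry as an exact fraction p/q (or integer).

x̄ = F·x = [6, 15]
P̄ = F·P·Fᵀ + Q = [6 4; 4 50]
y = z − H·x̄ = [2]
S = H·P̄·Hᵀ + R = [81]
K = P̄·Hᵀ·S⁻¹ = [-14/81; 38/81]
x' = x̄ + K·y = [458/81, 1291/81]
P' = (I − K·H)·P̄ = [290/81 856/81; 856/81 2606/81]

x' = [458/81, 1291/81]
P' = [290/81 856/81; 856/81 2606/81]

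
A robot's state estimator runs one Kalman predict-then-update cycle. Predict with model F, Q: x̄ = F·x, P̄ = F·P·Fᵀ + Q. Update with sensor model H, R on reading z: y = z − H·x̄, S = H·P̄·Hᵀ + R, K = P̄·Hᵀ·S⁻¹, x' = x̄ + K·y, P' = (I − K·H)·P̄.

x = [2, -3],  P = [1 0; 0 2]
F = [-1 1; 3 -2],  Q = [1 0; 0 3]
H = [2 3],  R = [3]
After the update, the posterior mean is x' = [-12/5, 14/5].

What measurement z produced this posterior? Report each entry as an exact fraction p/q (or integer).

z = [3]

x̄ = F·x = [-5, 12]
P̄ = F·P·Fᵀ + Q = [4 -7; -7 20]
S = H·P̄·Hᵀ + R = [115]
K = P̄·Hᵀ·S⁻¹ = [-13/115; 2/5]
x' − x̄ = [13/5, -46/5] = K·y
y = (KᵀK)⁻¹·Kᵀ·(x' − x̄) = [-23]
z = y + H·x̄ = [-23] + [26] = [3]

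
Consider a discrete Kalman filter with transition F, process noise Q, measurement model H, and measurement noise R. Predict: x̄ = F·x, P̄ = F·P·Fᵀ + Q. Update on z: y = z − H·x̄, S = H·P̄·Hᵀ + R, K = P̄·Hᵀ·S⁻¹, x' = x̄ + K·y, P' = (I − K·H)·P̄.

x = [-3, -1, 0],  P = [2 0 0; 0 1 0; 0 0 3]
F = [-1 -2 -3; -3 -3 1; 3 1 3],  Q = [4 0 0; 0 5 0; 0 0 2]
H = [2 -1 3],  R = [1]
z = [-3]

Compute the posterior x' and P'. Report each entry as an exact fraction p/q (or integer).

x' = [147/128, 1187/256, -33/128]
P' = [2079/64 -721/128 -1509/64; -721/128 4735/256 1259/128; -1509/64 1259/128 1223/64]

x̄ = F·x = [5, 12, -10]
P̄ = F·P·Fᵀ + Q = [37 3 -35; 3 35 -12; -35 -12 48]
y = z − H·x̄ = [29]
S = H·P̄·Hᵀ + R = [256]
K = P̄·Hᵀ·S⁻¹ = [-17/128; -65/256; 43/128]
x' = x̄ + K·y = [147/128, 1187/256, -33/128]
P' = (I − K·H)·P̄ = [2079/64 -721/128 -1509/64; -721/128 4735/256 1259/128; -1509/64 1259/128 1223/64]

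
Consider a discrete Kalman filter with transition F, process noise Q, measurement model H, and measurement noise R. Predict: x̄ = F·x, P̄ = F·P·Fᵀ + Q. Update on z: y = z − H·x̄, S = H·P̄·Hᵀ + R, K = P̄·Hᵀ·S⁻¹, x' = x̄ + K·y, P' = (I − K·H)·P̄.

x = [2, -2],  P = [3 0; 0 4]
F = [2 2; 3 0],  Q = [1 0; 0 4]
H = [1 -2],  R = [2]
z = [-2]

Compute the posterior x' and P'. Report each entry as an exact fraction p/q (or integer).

x̄ = F·x = [0, 6]
P̄ = F·P·Fᵀ + Q = [29 18; 18 31]
y = z − H·x̄ = [10]
S = H·P̄·Hᵀ + R = [83]
K = P̄·Hᵀ·S⁻¹ = [-7/83; -44/83]
x' = x̄ + K·y = [-70/83, 58/83]
P' = (I − K·H)·P̄ = [2358/83 1186/83; 1186/83 637/83]

x' = [-70/83, 58/83]
P' = [2358/83 1186/83; 1186/83 637/83]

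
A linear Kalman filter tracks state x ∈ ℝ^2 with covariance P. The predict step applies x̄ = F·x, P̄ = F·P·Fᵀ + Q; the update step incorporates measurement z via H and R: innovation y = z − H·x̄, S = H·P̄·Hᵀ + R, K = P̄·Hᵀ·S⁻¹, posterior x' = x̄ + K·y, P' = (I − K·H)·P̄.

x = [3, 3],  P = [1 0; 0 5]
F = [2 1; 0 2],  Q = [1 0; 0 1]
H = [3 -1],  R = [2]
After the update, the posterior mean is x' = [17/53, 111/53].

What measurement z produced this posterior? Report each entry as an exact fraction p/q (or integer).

x̄ = F·x = [9, 6]
P̄ = F·P·Fᵀ + Q = [10 10; 10 21]
S = H·P̄·Hᵀ + R = [53]
K = P̄·Hᵀ·S⁻¹ = [20/53; 9/53]
x' − x̄ = [-460/53, -207/53] = K·y
y = (KᵀK)⁻¹·Kᵀ·(x' − x̄) = [-23]
z = y + H·x̄ = [-23] + [21] = [-2]

z = [-2]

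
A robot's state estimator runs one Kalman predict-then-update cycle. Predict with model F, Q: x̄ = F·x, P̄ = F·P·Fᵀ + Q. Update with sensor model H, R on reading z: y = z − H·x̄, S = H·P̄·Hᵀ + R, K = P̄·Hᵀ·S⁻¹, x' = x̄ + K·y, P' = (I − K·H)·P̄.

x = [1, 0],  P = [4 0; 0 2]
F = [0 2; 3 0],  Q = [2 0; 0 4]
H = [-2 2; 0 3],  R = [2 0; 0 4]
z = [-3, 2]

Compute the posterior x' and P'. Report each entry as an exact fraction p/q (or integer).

x' = [3990/1991, 1203/1991]
P' = [1710/1991 800/1991; 800/1991 840/1991]

x̄ = F·x = [0, 3]
P̄ = F·P·Fᵀ + Q = [10 0; 0 40]
y = z − H·x̄ = [-9, -7]
S = H·P̄·Hᵀ + R = [202 240; 240 364]
K = P̄·Hᵀ·S⁻¹ = [-910/1991 600/1991; 40/1991 630/1991]
x' = x̄ + K·y = [3990/1991, 1203/1991]
P' = (I − K·H)·P̄ = [1710/1991 800/1991; 800/1991 840/1991]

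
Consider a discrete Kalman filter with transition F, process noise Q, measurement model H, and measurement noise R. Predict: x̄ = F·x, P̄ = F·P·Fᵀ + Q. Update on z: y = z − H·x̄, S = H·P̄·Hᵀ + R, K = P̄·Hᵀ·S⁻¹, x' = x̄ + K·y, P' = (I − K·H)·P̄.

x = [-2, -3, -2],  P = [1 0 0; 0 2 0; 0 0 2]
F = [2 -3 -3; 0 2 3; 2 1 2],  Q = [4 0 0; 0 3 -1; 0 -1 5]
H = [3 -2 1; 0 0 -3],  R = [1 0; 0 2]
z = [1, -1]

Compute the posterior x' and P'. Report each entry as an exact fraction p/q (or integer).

x̄ = F·x = [11, -12, -11]
P̄ = F·P·Fᵀ + Q = [44 -30 -14; -30 29 15; -14 15 19]
y = z − H·x̄ = [-45, -34]
S = H·P̄·Hᵀ + R = [748 159; 159 173]
K = P̄·Hᵀ·S⁻¹ = [24116/104123 3114/104123; -15854/104123 -12513/104123; -106/104123 -34209/104123]
x' = x̄ + K·y = [-45743/104123, -110604/104123, 22523/104123]
P' = (I − K·H)·P̄ = [157976/104123 223868/104123 -2076/104123; 223868/104123 347900/104123 8342/104123; -2076/104123 8342/104123 22806/104123]

x' = [-45743/104123, -110604/104123, 22523/104123]
P' = [157976/104123 223868/104123 -2076/104123; 223868/104123 347900/104123 8342/104123; -2076/104123 8342/104123 22806/104123]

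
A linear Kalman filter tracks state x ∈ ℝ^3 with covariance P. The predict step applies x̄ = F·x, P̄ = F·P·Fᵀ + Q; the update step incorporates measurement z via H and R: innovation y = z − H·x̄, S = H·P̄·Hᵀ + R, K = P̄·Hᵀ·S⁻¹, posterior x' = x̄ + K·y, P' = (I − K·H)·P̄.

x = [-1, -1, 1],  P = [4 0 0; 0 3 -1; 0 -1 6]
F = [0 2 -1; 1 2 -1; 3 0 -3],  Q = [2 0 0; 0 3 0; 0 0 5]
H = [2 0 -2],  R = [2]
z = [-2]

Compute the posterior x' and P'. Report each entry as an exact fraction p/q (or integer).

x' = [-3, -460/143, -290/143]
P' = [24 22 24; 22 3755/143 3160/143; 24 3160/143 3503/143]

x̄ = F·x = [-3, -4, -6]
P̄ = F·P·Fᵀ + Q = [24 22 24; 22 29 36; 24 36 95]
y = z − H·x̄ = [-8]
S = H·P̄·Hᵀ + R = [286]
K = P̄·Hᵀ·S⁻¹ = [0; -14/143; -71/143]
x' = x̄ + K·y = [-3, -460/143, -290/143]
P' = (I − K·H)·P̄ = [24 22 24; 22 3755/143 3160/143; 24 3160/143 3503/143]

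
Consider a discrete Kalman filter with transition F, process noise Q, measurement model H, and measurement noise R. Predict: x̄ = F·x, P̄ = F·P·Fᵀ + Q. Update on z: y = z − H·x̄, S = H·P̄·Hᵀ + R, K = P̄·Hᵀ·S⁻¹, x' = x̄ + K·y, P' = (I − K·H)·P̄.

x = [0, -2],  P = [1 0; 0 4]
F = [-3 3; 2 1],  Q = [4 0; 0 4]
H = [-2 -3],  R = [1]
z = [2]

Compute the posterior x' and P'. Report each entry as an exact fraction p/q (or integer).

x̄ = F·x = [-6, -2]
P̄ = F·P·Fᵀ + Q = [49 6; 6 12]
y = z − H·x̄ = [-16]
S = H·P̄·Hᵀ + R = [377]
K = P̄·Hᵀ·S⁻¹ = [-4/13; -48/377]
x' = x̄ + K·y = [-14/13, 14/377]
P' = (I − K·H)·P̄ = [173/13 -114/13; -114/13 2220/377]

x' = [-14/13, 14/377]
P' = [173/13 -114/13; -114/13 2220/377]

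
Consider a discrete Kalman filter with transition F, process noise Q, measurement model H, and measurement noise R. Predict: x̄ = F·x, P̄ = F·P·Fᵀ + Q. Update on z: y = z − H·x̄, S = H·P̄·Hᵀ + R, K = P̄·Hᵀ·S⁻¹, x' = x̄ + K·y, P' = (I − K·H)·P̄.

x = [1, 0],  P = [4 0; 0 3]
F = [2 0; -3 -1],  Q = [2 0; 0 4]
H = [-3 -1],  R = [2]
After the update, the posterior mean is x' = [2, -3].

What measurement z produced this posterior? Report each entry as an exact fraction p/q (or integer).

x̄ = F·x = [2, -3]
P̄ = F·P·Fᵀ + Q = [18 -24; -24 43]
S = H·P̄·Hᵀ + R = [63]
K = P̄·Hᵀ·S⁻¹ = [-10/21; 29/63]
x' − x̄ = [0, 0] = K·y
y = (KᵀK)⁻¹·Kᵀ·(x' − x̄) = [0]
z = y + H·x̄ = [0] + [-3] = [-3]

z = [-3]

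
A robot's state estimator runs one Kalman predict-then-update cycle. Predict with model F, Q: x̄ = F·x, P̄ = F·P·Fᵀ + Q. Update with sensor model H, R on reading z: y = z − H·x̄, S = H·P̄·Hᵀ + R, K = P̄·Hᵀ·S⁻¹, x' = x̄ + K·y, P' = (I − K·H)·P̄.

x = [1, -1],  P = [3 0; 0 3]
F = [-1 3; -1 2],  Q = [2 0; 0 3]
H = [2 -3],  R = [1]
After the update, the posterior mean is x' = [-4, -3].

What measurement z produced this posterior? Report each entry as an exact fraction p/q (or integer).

x̄ = F·x = [-4, -3]
P̄ = F·P·Fᵀ + Q = [32 21; 21 18]
S = H·P̄·Hᵀ + R = [39]
K = P̄·Hᵀ·S⁻¹ = [1/39; -4/13]
x' − x̄ = [0, 0] = K·y
y = (KᵀK)⁻¹·Kᵀ·(x' − x̄) = [0]
z = y + H·x̄ = [0] + [1] = [1]

z = [1]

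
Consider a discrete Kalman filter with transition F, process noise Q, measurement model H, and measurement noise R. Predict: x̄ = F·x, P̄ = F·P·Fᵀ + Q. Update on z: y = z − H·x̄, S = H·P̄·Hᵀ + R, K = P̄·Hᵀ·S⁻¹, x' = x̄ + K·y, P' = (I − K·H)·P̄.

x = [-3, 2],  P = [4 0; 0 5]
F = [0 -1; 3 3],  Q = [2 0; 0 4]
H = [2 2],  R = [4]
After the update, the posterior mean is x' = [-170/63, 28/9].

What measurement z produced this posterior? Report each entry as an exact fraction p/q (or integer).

z = [1]

x̄ = F·x = [-2, -3]
P̄ = F·P·Fᵀ + Q = [7 -15; -15 85]
S = H·P̄·Hᵀ + R = [252]
K = P̄·Hᵀ·S⁻¹ = [-4/63; 5/9]
x' − x̄ = [-44/63, 55/9] = K·y
y = (KᵀK)⁻¹·Kᵀ·(x' − x̄) = [11]
z = y + H·x̄ = [11] + [-10] = [1]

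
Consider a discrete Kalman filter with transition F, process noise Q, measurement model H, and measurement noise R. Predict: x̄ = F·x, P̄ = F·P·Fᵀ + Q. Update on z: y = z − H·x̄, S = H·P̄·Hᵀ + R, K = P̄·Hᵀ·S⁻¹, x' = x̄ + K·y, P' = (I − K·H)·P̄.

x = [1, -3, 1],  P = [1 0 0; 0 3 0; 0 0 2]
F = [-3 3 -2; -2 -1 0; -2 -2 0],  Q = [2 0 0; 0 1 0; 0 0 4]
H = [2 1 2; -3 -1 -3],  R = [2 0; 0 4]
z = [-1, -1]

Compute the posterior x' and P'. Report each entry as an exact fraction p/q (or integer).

x' = [-11218/1967, 3569/1967, 9524/1967]
P' = [42926/1967 -16502/1967 -35800/1967; -16502/1967 9822/1967 12540/1967; -35800/1967 12540/1967 30732/1967]

x̄ = F·x = [-14, 1, 4]
P̄ = F·P·Fᵀ + Q = [46 -3 -12; -3 8 10; -12 10 20]
y = z − H·x̄ = [18, -30]
S = H·P̄·Hᵀ + R = [206 -295; -295 432]
K = P̄·Hᵀ·S⁻¹ = [-1125/1967 -1219/1967; 949/1967 516/1967; 1202/1967 666/1967]
x' = x̄ + K·y = [-11218/1967, 3569/1967, 9524/1967]
P' = (I − K·H)·P̄ = [42926/1967 -16502/1967 -35800/1967; -16502/1967 9822/1967 12540/1967; -35800/1967 12540/1967 30732/1967]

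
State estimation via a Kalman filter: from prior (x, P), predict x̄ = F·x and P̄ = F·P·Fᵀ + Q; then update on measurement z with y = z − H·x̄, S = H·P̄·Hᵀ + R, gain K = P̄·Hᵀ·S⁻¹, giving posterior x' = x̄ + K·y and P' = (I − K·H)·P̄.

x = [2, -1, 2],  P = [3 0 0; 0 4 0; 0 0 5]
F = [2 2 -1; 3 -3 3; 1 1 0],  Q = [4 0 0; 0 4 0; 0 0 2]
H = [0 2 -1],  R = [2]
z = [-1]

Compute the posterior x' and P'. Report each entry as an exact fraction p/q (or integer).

x̄ = F·x = [0, 15, 1]
P̄ = F·P·Fᵀ + Q = [37 -21 14; -21 112 -3; 14 -3 9]
y = z − H·x̄ = [-30]
S = H·P̄·Hᵀ + R = [471]
K = P̄·Hᵀ·S⁻¹ = [-56/471; 227/471; -5/157]
x' = x̄ + K·y = [560/157, 85/157, 307/157]
P' = (I − K·H)·P̄ = [14291/471 2821/471 1918/157; 2821/471 1223/471 664/157; 1918/157 664/157 1338/157]

x' = [560/157, 85/157, 307/157]
P' = [14291/471 2821/471 1918/157; 2821/471 1223/471 664/157; 1918/157 664/157 1338/157]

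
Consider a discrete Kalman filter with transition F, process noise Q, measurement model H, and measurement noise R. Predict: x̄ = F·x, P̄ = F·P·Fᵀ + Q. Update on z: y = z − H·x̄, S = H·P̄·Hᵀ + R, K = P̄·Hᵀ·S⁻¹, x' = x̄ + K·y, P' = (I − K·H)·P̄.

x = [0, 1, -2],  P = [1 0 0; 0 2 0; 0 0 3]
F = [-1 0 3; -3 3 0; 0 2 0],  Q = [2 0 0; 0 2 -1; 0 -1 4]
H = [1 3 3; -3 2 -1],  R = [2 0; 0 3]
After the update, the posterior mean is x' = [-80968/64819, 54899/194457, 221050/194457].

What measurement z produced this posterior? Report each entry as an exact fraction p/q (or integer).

x̄ = F·x = [-6, 3, 2]
P̄ = F·P·Fᵀ + Q = [30 3 0; 3 29 11; 0 11 12]
S = H·P̄·Hᵀ + R = [617 60; 60 321]
K = P̄·Hᵀ·S⁻¹ = [5853/64819 -18056/64819; 12401/64819 16066/194457; 7183/64819 2030/194457]
x' − x̄ = [307946/64819, -528472/194457, -167864/194457] = K·y
y = (KᵀK)⁻¹·Kᵀ·(x' − x̄) = [-6, -19]
z = y + H·x̄ = [-6, -19] + [9, 22] = [3, 3]

z = [3, 3]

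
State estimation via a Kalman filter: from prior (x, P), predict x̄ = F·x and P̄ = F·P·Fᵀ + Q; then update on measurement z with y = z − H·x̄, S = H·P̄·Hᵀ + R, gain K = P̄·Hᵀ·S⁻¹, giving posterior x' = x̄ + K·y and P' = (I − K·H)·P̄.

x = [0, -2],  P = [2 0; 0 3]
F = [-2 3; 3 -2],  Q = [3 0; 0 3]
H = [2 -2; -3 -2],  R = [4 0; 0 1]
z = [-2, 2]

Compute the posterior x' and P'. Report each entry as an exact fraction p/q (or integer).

x̄ = F·x = [-6, 4]
P̄ = F·P·Fᵀ + Q = [38 -30; -30 33]
y = z − H·x̄ = [18, -8]
S = H·P̄·Hᵀ + R = [528 -156; -156 115]
K = P̄·Hᵀ·S⁻¹ = [451/2274 -76/379; -1791/6064 -291/1516]
x' = x̄ + K·y = [-313/379, 665/3032]
P' = (I − K·H)·P̄ = [226/1137 -75/379; -75/379 1191/3032]

x' = [-313/379, 665/3032]
P' = [226/1137 -75/379; -75/379 1191/3032]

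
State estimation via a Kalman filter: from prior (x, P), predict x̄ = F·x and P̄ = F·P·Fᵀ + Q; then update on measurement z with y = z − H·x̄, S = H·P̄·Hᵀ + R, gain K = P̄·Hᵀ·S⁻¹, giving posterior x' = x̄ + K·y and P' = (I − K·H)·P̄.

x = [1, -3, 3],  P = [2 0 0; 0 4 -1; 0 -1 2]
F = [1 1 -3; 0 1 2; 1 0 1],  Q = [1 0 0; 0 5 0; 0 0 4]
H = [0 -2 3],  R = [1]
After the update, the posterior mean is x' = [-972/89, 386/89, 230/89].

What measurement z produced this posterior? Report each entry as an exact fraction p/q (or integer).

x̄ = F·x = [-11, 3, 4]
P̄ = F·P·Fᵀ + Q = [31 -7 -5; -7 13 3; -5 3 8]
S = H·P̄·Hᵀ + R = [89]
K = P̄·Hᵀ·S⁻¹ = [-1/89; -17/89; 18/89]
x' − x̄ = [7/89, 119/89, -126/89] = K·y
y = (KᵀK)⁻¹·Kᵀ·(x' − x̄) = [-7]
z = y + H·x̄ = [-7] + [6] = [-1]

z = [-1]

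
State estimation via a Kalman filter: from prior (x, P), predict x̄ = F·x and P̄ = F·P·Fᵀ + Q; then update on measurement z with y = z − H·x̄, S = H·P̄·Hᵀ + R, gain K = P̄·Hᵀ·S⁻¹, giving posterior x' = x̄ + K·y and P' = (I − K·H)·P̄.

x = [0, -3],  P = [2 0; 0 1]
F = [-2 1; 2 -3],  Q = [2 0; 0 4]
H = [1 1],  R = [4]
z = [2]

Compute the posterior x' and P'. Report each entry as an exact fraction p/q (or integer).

x' = [-3, 43/7]
P' = [11 -11; -11 97/7]

x̄ = F·x = [-3, 9]
P̄ = F·P·Fᵀ + Q = [11 -11; -11 21]
y = z − H·x̄ = [-4]
S = H·P̄·Hᵀ + R = [14]
K = P̄·Hᵀ·S⁻¹ = [0; 5/7]
x' = x̄ + K·y = [-3, 43/7]
P' = (I − K·H)·P̄ = [11 -11; -11 97/7]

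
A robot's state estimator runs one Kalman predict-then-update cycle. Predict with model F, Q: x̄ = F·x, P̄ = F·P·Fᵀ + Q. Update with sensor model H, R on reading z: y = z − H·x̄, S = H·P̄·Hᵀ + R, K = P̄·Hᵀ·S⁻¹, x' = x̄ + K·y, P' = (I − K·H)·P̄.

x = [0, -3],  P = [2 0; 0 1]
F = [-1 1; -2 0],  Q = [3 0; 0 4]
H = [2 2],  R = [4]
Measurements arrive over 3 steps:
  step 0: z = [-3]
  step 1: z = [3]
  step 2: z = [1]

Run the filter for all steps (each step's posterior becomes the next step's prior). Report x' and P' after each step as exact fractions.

step 0: x̄ = F·x = [-3, 0]
step 0: P̄ = F·P·Fᵀ + Q = [6 4; 4 12]
step 0: y = z − H·x̄ = [3]
step 0: S = H·P̄·Hᵀ + R = [108]
step 0: K = P̄·Hᵀ·S⁻¹ = [5/27; 8/27]
step 0: x' = x̄ + K·y = [-22/9, 8/9]
step 0: P' = (I − K·H)·P̄ = [62/27 -52/27; -52/27 68/27]
step 1: x̄ = F·x = [10/3, 44/9]
step 1: P̄ = F·P·Fᵀ + Q = [35/3 76/9; 76/9 356/27]
step 1: y = z − H·x̄ = [-121/9]
step 1: S = H·P̄·Hᵀ + R = [4616/27]
step 1: K = P̄·Hᵀ·S⁻¹ = [543/2308; 146/577]
step 1: x' = x̄ + K·y = [393/2308, 858/577]
step 1: P' = (I − K·H)·P̄ = [2543/1154 -1000/577; -1000/577 1292/577]
step 2: x̄ = F·x = [3039/2308, -393/1154]
step 2: P̄ = F·P·Fᵀ + Q = [12589/1154 4543/577; 4543/577 7394/577]
step 2: y = z − H·x̄ = [-1099/1154]
step 2: S = H·P̄·Hᵀ + R = [93406/577]
step 2: K = P̄·Hᵀ·S⁻¹ = [21675/93406; 11937/46703]
step 2: x' = x̄ + K·y = [51174/46703, -27273/46703]
step 2: P' = (I − K·H)·P̄ = [102373/46703 -80698/46703; -80698/46703 104572/46703]

step 0: x' = [-22/9, 8/9], P' = [62/27 -52/27; -52/27 68/27]
step 1: x' = [393/2308, 858/577], P' = [2543/1154 -1000/577; -1000/577 1292/577]
step 2: x' = [51174/46703, -27273/46703], P' = [102373/46703 -80698/46703; -80698/46703 104572/46703]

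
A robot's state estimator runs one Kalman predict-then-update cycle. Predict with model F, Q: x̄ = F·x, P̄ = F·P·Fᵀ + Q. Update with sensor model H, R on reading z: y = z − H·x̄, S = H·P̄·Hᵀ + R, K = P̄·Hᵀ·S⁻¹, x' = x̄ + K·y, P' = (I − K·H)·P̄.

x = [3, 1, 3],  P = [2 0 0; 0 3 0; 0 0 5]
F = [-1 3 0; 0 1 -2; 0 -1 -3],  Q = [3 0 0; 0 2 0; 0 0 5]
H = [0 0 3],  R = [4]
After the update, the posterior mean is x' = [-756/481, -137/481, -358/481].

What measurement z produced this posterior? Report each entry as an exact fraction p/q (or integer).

z = [-2]

x̄ = F·x = [0, -5, -10]
P̄ = F·P·Fᵀ + Q = [32 9 -9; 9 25 27; -9 27 53]
S = H·P̄·Hᵀ + R = [481]
K = P̄·Hᵀ·S⁻¹ = [-27/481; 81/481; 159/481]
x' − x̄ = [-756/481, 2268/481, 4452/481] = K·y
y = (KᵀK)⁻¹·Kᵀ·(x' − x̄) = [28]
z = y + H·x̄ = [28] + [-30] = [-2]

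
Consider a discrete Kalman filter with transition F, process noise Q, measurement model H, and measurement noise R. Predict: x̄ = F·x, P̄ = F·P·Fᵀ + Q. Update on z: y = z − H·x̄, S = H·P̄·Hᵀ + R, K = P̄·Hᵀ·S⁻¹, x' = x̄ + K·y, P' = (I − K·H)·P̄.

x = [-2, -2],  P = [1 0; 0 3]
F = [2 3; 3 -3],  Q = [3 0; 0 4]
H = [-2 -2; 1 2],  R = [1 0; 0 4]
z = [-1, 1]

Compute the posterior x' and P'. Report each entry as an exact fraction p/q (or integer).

x̄ = F·x = [-10, 0]
P̄ = F·P·Fᵀ + Q = [34 -21; -21 40]
y = z − H·x̄ = [-21, 11]
S = H·P̄·Hᵀ + R = [129 -102; -102 114]
K = P̄·Hᵀ·S⁻¹ = [-210/239 -614/717; 281/717 415/478]
x' = x̄ + K·y = [-694/717, 631/478]
P' = (I − K·H)·P̄ = [3086/717 -2771/717; -2771/717 5261/1434]

x' = [-694/717, 631/478]
P' = [3086/717 -2771/717; -2771/717 5261/1434]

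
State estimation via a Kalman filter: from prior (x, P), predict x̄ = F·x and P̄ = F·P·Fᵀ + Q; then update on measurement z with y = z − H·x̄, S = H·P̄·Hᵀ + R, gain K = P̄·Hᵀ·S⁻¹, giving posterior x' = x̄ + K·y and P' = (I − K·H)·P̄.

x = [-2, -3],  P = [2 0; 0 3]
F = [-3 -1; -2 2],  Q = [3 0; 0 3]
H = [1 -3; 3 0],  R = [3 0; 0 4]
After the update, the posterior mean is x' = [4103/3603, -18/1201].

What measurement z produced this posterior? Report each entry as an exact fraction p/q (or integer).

z = [1, 3]

x̄ = F·x = [9, -2]
P̄ = F·P·Fᵀ + Q = [24 6; 6 23]
S = H·P̄·Hᵀ + R = [198 18; 18 220]
K = P̄·Hᵀ·S⁻¹ = [2/3603 393/1201; -394/1201 261/2402]
x' − x̄ = [-28324/3603, 2384/1201] = K·y
y = (KᵀK)⁻¹·Kᵀ·(x' − x̄) = [-14, -24]
z = y + H·x̄ = [-14, -24] + [15, 27] = [1, 3]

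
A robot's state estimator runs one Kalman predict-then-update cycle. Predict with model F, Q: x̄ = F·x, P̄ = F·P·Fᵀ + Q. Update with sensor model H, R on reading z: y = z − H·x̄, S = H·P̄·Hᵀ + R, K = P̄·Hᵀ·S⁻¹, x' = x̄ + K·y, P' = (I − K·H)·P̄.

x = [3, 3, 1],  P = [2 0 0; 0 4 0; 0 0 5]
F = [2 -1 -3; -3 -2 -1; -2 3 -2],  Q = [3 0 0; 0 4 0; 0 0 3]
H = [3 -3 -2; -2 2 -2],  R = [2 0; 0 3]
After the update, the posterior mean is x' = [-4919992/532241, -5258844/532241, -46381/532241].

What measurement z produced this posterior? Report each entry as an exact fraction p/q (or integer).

z = [2, -1]

x̄ = F·x = [0, -16, 1]
P̄ = F·P·Fᵀ + Q = [60 11 10; 11 43 -2; 10 -2 67]
S = H·P̄·Hᵀ + R = [855 -242; -242 691]
K = P̄·Hᵀ·S⁻¹ = [59201/532241 -70156/532241; -47116/532241 35876/532241; -105954/532241 -158806/532241]
x' − x̄ = [-4919992/532241, 3257012/532241, -578622/532241] = K·y
y = (KᵀK)⁻¹·Kᵀ·(x' − x̄) = [-44, 33]
z = y + H·x̄ = [-44, 33] + [46, -34] = [2, -1]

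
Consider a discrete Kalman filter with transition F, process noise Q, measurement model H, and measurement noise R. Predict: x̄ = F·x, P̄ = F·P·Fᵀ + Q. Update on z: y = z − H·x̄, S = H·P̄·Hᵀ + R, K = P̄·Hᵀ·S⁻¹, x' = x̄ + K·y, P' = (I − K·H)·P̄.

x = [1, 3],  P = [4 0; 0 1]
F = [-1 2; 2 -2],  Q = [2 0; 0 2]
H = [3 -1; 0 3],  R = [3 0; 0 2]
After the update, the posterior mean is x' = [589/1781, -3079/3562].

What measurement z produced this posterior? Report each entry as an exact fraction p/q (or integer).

x̄ = F·x = [5, -4]
P̄ = F·P·Fᵀ + Q = [10 -12; -12 22]
S = H·P̄·Hᵀ + R = [187 -174; -174 200]
K = P̄·Hᵀ·S⁻¹ = [534/1781 144/1781; -29/1781 1125/3562]
x' − x̄ = [-8316/1781, 11169/3562] = K·y
y = (KᵀK)⁻¹·Kᵀ·(x' − x̄) = [-18, 9]
z = y + H·x̄ = [-18, 9] + [19, -12] = [1, -3]

z = [1, -3]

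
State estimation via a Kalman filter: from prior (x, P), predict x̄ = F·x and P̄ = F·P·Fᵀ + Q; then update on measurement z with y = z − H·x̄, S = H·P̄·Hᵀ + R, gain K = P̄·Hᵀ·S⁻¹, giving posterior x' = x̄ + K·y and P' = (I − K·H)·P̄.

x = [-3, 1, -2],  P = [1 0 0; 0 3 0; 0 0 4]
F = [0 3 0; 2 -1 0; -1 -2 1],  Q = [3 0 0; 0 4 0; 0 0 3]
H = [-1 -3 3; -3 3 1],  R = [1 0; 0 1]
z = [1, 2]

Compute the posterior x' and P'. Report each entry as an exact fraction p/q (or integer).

x̄ = F·x = [3, -7, -1]
P̄ = F·P·Fᵀ + Q = [30 -9 -18; -9 11 4; -18 4 20]
y = z − H·x̄ = [-14, 33]
S = H·P̄·Hᵀ + R = [292 201; 201 684]
K = P̄·Hᵀ·S⁻¹ = [-439/5901 -3107/17703; -7024/53109 21100/159327; 9286/53109 11846/159327]
x' = x̄ + K·y = [-10328/5901, -41327/53109, -52807/53109]
P' = (I − K·H)·P̄ = [4064/1967 23717/17703 35470/17703; 23717/17703 149333/159327 213460/159327; 35470/17703 213460/159327 329156/159327]

x' = [-10328/5901, -41327/53109, -52807/53109]
P' = [4064/1967 23717/17703 35470/17703; 23717/17703 149333/159327 213460/159327; 35470/17703 213460/159327 329156/159327]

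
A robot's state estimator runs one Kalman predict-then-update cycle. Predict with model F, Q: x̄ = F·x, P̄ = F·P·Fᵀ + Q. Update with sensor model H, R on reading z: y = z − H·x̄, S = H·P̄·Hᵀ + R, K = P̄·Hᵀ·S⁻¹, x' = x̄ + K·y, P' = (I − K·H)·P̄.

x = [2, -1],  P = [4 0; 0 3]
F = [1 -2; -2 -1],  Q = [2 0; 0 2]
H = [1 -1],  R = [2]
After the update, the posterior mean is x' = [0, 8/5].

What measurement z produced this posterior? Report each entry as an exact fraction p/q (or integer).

z = [-2]

x̄ = F·x = [4, -3]
P̄ = F·P·Fᵀ + Q = [18 -2; -2 21]
S = H·P̄·Hᵀ + R = [45]
K = P̄·Hᵀ·S⁻¹ = [4/9; -23/45]
x' − x̄ = [-4, 23/5] = K·y
y = (KᵀK)⁻¹·Kᵀ·(x' − x̄) = [-9]
z = y + H·x̄ = [-9] + [7] = [-2]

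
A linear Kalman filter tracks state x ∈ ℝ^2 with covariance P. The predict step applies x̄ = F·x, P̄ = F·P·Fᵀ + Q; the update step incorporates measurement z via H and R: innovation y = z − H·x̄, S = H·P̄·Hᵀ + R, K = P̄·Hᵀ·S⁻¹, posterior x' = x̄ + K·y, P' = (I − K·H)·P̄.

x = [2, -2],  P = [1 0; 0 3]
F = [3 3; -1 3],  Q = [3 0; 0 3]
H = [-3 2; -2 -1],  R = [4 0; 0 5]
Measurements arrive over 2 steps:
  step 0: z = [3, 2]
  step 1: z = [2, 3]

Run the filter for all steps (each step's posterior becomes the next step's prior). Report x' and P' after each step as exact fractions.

step 0: x' = [-8781/8276, -7875/16552], P' = [3993/8276 7203/16552; 7203/16552 39233/33104]
step 1: x' = [-345397194/301410343, -146204226/301410343], P' = [142805316/301410343 123053688/301410343; 123053688/301410343 327116274/301410343]

step 0: x̄ = F·x = [0, -8]
step 0: P̄ = F·P·Fᵀ + Q = [39 24; 24 31]
step 0: y = z − H·x̄ = [19, -6]
step 0: S = H·P̄·Hᵀ + R = [191 148; 148 288]
step 0: K = P̄·Hᵀ·S⁻¹ = [-597/4138 -4635/16552; 2203/8276 -13609/33104]
step 0: x' = x̄ + K·y = [-8781/8276, -7875/16552]
step 0: P' = (I − K·H)·P̄ = [3993/8276 7203/16552; 7203/16552 39233/33104]
step 1: x̄ = F·x = [-76311/16552, -6063/16552]
step 1: P̄ = F·P·Fᵀ + Q = [855465/33104 391617/33104; 391617/33104 381945/33104]
step 1: y = z − H·x̄ = [-183703/16552, -109029/16552]
step 1: S = H·P̄·Hᵀ + R = [4659977/33104 3977283/33104; 3977283/33104 5535793/33104]
step 1: K = P̄·Hᵀ·S⁻¹ = [-45577143/301410343 -81732864/301410343; 71267871/301410343 -114644730/301410343]
step 1: x' = x̄ + K·y = [-345397194/301410343, -146204226/301410343]
step 1: P' = (I − K·H)·P̄ = [142805316/301410343 123053688/301410343; 123053688/301410343 327116274/301410343]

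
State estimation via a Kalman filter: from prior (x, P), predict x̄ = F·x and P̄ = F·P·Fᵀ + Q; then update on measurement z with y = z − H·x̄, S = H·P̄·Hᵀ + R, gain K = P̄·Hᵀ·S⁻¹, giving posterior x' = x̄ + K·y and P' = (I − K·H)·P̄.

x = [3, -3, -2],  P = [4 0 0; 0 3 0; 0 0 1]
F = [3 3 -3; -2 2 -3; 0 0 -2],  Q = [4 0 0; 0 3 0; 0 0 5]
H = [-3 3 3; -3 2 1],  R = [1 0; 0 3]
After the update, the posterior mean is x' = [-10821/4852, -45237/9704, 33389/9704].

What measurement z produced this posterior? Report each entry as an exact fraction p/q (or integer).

x̄ = F·x = [6, -6, 4]
P̄ = F·P·Fᵀ + Q = [76 3 6; 3 40 6; 6 6 9]
S = H·P̄·Hᵀ + R = [1072 888; 888 808]
K = P̄·Hᵀ·S⁻¹ = [3675/9704 -6633/9704; 2241/4852 -4001/9704; 1197/4852 -2595/9704]
x' − x̄ = [-39933/4852, 12987/9704, -5427/9704] = K·y
y = (KᵀK)⁻¹·Kᵀ·(x' − x̄) = [27, 27]
z = y + H·x̄ = [27, 27] + [-24, -26] = [3, 1]

z = [3, 1]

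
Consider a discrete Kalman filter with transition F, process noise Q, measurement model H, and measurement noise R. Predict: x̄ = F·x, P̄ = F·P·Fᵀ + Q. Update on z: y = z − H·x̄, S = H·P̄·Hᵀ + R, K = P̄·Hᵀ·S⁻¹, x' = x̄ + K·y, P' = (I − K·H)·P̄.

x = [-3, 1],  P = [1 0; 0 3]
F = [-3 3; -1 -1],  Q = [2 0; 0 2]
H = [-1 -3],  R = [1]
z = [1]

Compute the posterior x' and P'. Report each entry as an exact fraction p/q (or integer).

x̄ = F·x = [12, 2]
P̄ = F·P·Fᵀ + Q = [38 -6; -6 6]
y = z − H·x̄ = [19]
S = H·P̄·Hᵀ + R = [57]
K = P̄·Hᵀ·S⁻¹ = [-20/57; -4/19]
x' = x̄ + K·y = [16/3, -2]
P' = (I − K·H)·P̄ = [1766/57 -194/19; -194/19 66/19]

x' = [16/3, -2]
P' = [1766/57 -194/19; -194/19 66/19]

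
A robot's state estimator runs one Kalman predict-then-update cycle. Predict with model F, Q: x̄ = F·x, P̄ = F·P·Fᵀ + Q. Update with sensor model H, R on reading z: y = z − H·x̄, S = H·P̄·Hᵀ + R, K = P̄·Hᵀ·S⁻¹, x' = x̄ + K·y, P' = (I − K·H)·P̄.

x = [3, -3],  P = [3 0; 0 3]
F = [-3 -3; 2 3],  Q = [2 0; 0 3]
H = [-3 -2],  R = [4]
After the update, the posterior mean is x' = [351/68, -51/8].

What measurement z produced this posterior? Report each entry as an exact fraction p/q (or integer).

z = [-3]

x̄ = F·x = [0, -3]
P̄ = F·P·Fᵀ + Q = [56 -45; -45 42]
S = H·P̄·Hᵀ + R = [136]
K = P̄·Hᵀ·S⁻¹ = [-39/68; 3/8]
x' − x̄ = [351/68, -27/8] = K·y
y = (KᵀK)⁻¹·Kᵀ·(x' − x̄) = [-9]
z = y + H·x̄ = [-9] + [6] = [-3]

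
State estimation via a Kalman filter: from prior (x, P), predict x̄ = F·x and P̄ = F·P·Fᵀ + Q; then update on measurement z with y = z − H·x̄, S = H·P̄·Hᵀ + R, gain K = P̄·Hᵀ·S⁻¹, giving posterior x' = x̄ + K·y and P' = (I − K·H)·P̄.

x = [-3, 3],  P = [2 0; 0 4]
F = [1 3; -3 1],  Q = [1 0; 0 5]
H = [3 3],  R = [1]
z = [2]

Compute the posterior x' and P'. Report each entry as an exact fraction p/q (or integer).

x̄ = F·x = [6, 12]
P̄ = F·P·Fᵀ + Q = [39 6; 6 27]
y = z − H·x̄ = [-52]
S = H·P̄·Hᵀ + R = [703]
K = P̄·Hᵀ·S⁻¹ = [135/703; 99/703]
x' = x̄ + K·y = [-2802/703, 3288/703]
P' = (I − K·H)·P̄ = [9192/703 -9147/703; -9147/703 9180/703]

x' = [-2802/703, 3288/703]
P' = [9192/703 -9147/703; -9147/703 9180/703]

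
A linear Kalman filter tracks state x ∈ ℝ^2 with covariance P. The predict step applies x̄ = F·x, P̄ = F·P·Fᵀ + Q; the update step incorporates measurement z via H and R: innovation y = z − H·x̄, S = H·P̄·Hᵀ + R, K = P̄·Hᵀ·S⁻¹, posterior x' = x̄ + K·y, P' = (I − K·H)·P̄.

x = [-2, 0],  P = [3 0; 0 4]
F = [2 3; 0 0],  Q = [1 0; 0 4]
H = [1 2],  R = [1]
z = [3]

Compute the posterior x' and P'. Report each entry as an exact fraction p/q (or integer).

x̄ = F·x = [-4, 0]
P̄ = F·P·Fᵀ + Q = [49 0; 0 4]
y = z − H·x̄ = [7]
S = H·P̄·Hᵀ + R = [66]
K = P̄·Hᵀ·S⁻¹ = [49/66; 4/33]
x' = x̄ + K·y = [79/66, 28/33]
P' = (I − K·H)·P̄ = [833/66 -196/33; -196/33 100/33]

x' = [79/66, 28/33]
P' = [833/66 -196/33; -196/33 100/33]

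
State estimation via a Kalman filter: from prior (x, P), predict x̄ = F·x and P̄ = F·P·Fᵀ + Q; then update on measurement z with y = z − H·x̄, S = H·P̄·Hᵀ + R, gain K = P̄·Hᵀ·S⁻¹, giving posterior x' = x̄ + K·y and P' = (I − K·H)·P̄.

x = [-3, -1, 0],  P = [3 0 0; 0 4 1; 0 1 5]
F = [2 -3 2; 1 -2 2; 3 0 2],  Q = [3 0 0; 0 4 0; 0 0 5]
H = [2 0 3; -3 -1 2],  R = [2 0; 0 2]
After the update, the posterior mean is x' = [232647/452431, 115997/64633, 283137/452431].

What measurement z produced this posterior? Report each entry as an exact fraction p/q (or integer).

x̄ = F·x = [-3, -1, -9]
P̄ = F·P·Fᵀ + Q = [59 40 32; 40 35 25; 32 25 52]
S = H·P̄·Hᵀ + R = [1090 -357; -357 532]
K = P̄·Hᵀ·S⁻¹ = [8461/64633 -90372/452431; 6425/64633 -8445/64633; 15853/64633 60010/452431]
x' − x̄ = [1589940/452431, 180630/64633, 4355016/452431] = K·y
y = (KᵀK)⁻¹·Kᵀ·(x' − x̄) = [36, 6]
z = y + H·x̄ = [36, 6] + [-33, -8] = [3, -2]

z = [3, -2]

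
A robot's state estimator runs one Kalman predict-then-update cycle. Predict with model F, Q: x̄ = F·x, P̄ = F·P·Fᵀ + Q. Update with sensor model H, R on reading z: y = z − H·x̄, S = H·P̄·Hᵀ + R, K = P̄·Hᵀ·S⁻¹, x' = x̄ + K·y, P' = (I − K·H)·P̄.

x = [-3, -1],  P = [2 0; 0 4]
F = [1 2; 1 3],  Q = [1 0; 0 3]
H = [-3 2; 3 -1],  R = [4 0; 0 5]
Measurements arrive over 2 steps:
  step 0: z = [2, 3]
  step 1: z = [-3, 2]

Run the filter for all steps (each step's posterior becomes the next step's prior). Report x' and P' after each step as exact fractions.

step 0: x' = [1095/643, 4237/1286], P' = [1426/643 2423/643; 2423/643 9163/1286]
step 1: x' = [3556523/3517639, 1402046/3517639], P' = [8330928/3517639 14114234/3517639; 14114234/3517639 26420197/3517639]

step 0: x̄ = F·x = [-5, -6]
step 0: P̄ = F·P·Fᵀ + Q = [19 26; 26 41]
step 0: y = z − H·x̄ = [-1, 12]
step 0: S = H·P̄·Hᵀ + R = [27 -19; -19 61]
step 0: K = P̄·Hᵀ·S⁻¹ = [142/643 371/643; 947/1286 1075/1286]
step 0: x' = x̄ + K·y = [1095/643, 4237/1286]
step 0: P' = (I − K·H)·P̄ = [1426/643 2423/643; 2423/643 9163/1286]
step 1: x̄ = F·x = [5332/643, 14901/1286]
step 1: P̄ = F·P·Fᵀ + Q = [30087/643 41030/643; 41030/643 118253/1286]
step 1: y = z − H·x̄ = [-834/643, -14519/1286]
step 1: S = H·P̄·Hᵀ + R = [17501/643 -19766/643; -19766/643 173889/1286]
step 1: K = P̄·Hᵀ·S⁻¹ = [808921/3517639 2175710/3517639; 2624423/3517639 3184501/3517639]
step 1: x' = x̄ + K·y = [3556523/3517639, 1402046/3517639]
step 1: P' = (I − K·H)·P̄ = [8330928/3517639 14114234/3517639; 14114234/3517639 26420197/3517639]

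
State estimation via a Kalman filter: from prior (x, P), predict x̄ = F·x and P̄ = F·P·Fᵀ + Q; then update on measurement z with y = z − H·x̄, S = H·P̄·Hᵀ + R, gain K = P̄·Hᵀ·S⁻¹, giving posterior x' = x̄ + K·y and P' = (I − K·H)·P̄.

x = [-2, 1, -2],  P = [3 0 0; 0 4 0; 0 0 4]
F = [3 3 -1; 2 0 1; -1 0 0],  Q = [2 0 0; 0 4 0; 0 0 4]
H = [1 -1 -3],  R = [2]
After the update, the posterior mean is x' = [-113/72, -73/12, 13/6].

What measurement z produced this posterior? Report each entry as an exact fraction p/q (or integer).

x̄ = F·x = [-1, -6, 2]
P̄ = F·P·Fᵀ + Q = [69 14 -9; 14 20 -6; -9 -6 7]
S = H·P̄·Hᵀ + R = [144]
K = P̄·Hᵀ·S⁻¹ = [41/72; 1/12; -1/6]
x' − x̄ = [-41/72, -1/12, 1/6] = K·y
y = (KᵀK)⁻¹·Kᵀ·(x' − x̄) = [-1]
z = y + H·x̄ = [-1] + [-1] = [-2]

z = [-2]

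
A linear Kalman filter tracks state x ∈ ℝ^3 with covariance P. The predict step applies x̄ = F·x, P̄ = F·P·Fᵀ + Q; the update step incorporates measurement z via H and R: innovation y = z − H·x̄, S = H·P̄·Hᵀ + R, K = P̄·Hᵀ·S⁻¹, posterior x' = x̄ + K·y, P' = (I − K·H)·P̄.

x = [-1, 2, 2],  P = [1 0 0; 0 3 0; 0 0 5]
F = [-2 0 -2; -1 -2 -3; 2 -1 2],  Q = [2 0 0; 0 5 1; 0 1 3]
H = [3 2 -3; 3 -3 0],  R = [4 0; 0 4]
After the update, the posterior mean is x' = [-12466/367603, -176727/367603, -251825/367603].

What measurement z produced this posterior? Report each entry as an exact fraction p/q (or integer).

z = [1, 1]

x̄ = F·x = [-2, -9, 0]
P̄ = F·P·Fᵀ + Q = [26 32 -24; 32 63 -25; -24 -25 30]
S = H·P̄·Hᵀ + R = [1876 -249; -249 229]
K = P̄·Hᵀ·S⁻¹ = [44524/367603 19518/367603; 44856/367603 -100515/367603; -47801/367603 -47160/367603]
x' − x̄ = [722740/367603, 3131700/367603, -251825/367603] = K·y
y = (KᵀK)⁻¹·Kᵀ·(x' − x̄) = [25, -20]
z = y + H·x̄ = [25, -20] + [-24, 21] = [1, 1]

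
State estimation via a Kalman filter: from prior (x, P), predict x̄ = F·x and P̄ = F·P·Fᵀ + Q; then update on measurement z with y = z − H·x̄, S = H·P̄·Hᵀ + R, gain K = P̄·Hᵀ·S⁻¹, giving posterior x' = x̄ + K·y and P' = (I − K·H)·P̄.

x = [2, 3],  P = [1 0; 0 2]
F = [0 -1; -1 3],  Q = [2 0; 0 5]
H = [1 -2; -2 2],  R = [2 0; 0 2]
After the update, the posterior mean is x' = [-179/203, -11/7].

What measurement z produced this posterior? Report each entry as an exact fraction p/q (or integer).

z = [3, -1]

x̄ = F·x = [-3, 7]
P̄ = F·P·Fᵀ + Q = [4 -6; -6 24]
S = H·P̄·Hᵀ + R = [126 -140; -140 162]
K = P̄·Hᵀ·S⁻¹ = [-52/203 -10/29; -3/7 0]
x' − x̄ = [430/203, -60/7] = K·y
y = (KᵀK)⁻¹·Kᵀ·(x' − x̄) = [20, -21]
z = y + H·x̄ = [20, -21] + [-17, 20] = [3, -1]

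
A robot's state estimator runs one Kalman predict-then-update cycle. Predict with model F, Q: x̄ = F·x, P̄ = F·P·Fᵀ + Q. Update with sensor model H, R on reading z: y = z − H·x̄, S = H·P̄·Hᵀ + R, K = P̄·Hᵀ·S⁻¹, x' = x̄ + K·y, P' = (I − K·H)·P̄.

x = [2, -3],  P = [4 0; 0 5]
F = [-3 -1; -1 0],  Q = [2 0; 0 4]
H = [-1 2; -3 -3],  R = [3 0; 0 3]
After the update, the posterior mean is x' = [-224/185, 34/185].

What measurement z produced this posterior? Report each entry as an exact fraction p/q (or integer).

z = [2, 3]

x̄ = F·x = [-3, -2]
P̄ = F·P·Fᵀ + Q = [43 12; 12 8]
S = H·P̄·Hᵀ + R = [30 45; 45 678]
K = P̄·Hᵀ·S⁻¹ = [-1819/6105 -91/407; 164/555 -4/37]
x' − x̄ = [331/185, 404/185] = K·y
y = (KᵀK)⁻¹·Kᵀ·(x' − x̄) = [3, -12]
z = y + H·x̄ = [3, -12] + [-1, 15] = [2, 3]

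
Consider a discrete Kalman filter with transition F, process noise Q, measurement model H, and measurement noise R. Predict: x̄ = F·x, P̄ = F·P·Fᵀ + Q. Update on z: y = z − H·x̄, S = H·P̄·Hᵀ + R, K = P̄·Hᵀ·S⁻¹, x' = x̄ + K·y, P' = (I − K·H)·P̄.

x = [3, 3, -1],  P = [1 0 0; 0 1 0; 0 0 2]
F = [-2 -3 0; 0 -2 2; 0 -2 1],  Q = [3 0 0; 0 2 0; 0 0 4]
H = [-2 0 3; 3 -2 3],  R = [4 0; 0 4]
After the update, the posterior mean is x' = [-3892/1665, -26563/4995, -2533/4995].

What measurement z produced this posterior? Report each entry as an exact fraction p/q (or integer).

x̄ = F·x = [-15, -8, -7]
P̄ = F·P·Fᵀ + Q = [16 6 6; 6 14 8; 6 8 10]
S = H·P̄·Hᵀ + R = [86 -12; -12 234]
K = P̄·Hᵀ·S⁻¹ = [-73/555 373/1665; 248/1665 337/4995; 383/1665 742/4995]
x' − x̄ = [21083/1665, 13397/4995, 32432/4995] = K·y
y = (KᵀK)⁻¹·Kᵀ·(x' − x̄) = [-6, 53]
z = y + H·x̄ = [-6, 53] + [9, -50] = [3, 3]

z = [3, 3]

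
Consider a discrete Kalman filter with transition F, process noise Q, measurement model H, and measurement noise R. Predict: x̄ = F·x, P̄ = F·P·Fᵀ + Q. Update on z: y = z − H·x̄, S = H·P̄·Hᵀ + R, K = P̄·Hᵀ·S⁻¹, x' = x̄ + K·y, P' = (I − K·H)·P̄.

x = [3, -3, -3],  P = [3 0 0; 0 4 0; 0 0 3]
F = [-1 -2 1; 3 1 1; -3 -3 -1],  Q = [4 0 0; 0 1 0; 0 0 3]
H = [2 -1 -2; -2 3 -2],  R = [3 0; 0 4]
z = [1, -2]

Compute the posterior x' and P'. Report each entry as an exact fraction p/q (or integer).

x̄ = F·x = [0, 3, 3]
P̄ = F·P·Fᵀ + Q = [26 -14 30; -14 35 -42; 30 -42 69]
y = z − H·x̄ = [10, -5]
S = H·P̄·Hᵀ + R = [66 123; 123 1611]
K = P̄·Hᵀ·S⁻¹ = [9536/30399 -3634/30399; 2380/30399 3913/30399; -2016/10133 -1884/10133]
x' = x̄ + K·y = [113530/30399, 95432/30399, 19659/10133]
P' = (I − K·H)·P̄ = [173522/30399 162736/30399 25950/10133; 162736/30399 164864/30399 25578/10133; 25950/10133 25578/10133 16185/10133]

x' = [113530/30399, 95432/30399, 19659/10133]
P' = [173522/30399 162736/30399 25950/10133; 162736/30399 164864/30399 25578/10133; 25950/10133 25578/10133 16185/10133]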